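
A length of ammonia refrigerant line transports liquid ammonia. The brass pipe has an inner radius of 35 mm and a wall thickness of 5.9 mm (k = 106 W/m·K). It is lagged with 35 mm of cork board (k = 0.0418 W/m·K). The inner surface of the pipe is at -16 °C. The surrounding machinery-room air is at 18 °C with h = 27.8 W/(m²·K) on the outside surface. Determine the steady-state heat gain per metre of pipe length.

q′ ≈ 14 W/m

Radial resistances (cylindrical: R_cond = ln(r_o/r_i)/(2πkL), R_conv = 1/(h·2πrL)):
R_brass pipe wall = ln(40.9/35)/(2π×106×1) = 2.339×10^-4 K/W
R_cork board = ln(75.9/40.9)/(2π×0.0418×1) = 2.354 K/W
R_outer film = 1/(h_o·2πr_oL) = 1/(27.8×2π×0.0759×1) = 0.07543 K/W
R_total = 2.43 K/W
Q = ΔT/R_total = 34/2.43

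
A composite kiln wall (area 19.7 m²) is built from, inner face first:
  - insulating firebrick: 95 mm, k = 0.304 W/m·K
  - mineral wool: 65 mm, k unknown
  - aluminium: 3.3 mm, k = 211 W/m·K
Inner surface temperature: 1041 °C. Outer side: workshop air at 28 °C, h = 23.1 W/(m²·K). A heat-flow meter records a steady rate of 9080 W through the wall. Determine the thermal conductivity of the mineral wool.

k ≈ 0.0353 W/(m·K)

Using the resistance-network approach (series):
R_insulating firebrick = L/(kA) = 0.095/(0.304×19.7) = 0.01586 K/W
R_aluminium = L/(kA) = 0.0033/(211×19.7) = 7.939×10^-7 K/W
R_outer film = 1/(h_o·A) = 1/(23.1×19.7) = 0.002197 K/W
Sum of known resistances R_other = 0.01806 K/W
Total R = ΔT/Q = 1013/9080 = 0.1116 K/W
R_mineral wool = R_total − R_other = 0.0935 K/W
k = L/(R·A) = 0.065/(0.0935×19.7)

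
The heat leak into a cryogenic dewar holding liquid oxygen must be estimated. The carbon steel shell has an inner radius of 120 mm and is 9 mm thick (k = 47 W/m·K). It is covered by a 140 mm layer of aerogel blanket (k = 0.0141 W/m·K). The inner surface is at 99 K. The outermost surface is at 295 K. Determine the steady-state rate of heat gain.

Spherical conduction: R = (1/r_in − 1/r_out)/(4πk) per layer; series-sum.
R_carbon steel shell = (1/0.12 − 1/0.129)/(4π×47) = 9.844×10^-4 K/W
R_aerogel blanket = (1/0.129 − 1/0.269)/(4π×0.0141) = 22.77 K/W
R_total = 22.77 K/W
Q = ΔT/R_total = 196/22.77

Q ≈ 8.61 W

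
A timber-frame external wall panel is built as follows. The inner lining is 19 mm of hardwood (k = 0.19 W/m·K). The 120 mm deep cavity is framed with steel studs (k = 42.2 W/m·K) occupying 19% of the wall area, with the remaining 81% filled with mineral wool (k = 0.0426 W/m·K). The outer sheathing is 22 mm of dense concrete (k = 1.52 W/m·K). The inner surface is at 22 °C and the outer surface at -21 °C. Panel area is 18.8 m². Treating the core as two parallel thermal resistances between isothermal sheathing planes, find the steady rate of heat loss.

Q ≈ 6250 W

Sheathing layers in series; stud and cavity paths in parallel between them.
R_inner = 0.019/(0.19×18.8) = 0.005319 K/W
R_stud  = 0.12/(42.2×0.19×18.8) = 7.961×10^-4 K/W
R_cav   = 0.12/(0.0426×0.81×18.8) = 0.185 K/W
1/R_core = 1/R_stud + 1/R_cav → R_core = 7.927×10^-4 K/W
R_outer = 0.022/(1.52×18.8) = 7.699×10^-4 K/W
R_total = 0.006882 K/W
Q = ΔT/R_total = 43/0.006882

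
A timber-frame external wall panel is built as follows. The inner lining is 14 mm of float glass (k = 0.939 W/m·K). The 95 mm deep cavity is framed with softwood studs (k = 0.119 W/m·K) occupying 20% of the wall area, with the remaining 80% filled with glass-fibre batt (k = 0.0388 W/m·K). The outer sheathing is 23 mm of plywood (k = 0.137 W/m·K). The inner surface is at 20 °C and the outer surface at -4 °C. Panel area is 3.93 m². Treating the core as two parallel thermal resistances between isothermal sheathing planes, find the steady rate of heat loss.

Q ≈ 49.3 W

Sheathing layers in series; stud and cavity paths in parallel between them.
R_inner = 0.014/(0.939×3.93) = 0.003794 K/W
R_stud  = 0.095/(0.119×0.2×3.93) = 1.016 K/W
R_cav   = 0.095/(0.0388×0.8×3.93) = 0.7788 K/W
1/R_core = 1/R_stud + 1/R_cav → R_core = 0.4408 K/W
R_outer = 0.023/(0.137×3.93) = 0.04272 K/W
R_total = 0.4873 K/W
Q = ΔT/R_total = 24/0.4873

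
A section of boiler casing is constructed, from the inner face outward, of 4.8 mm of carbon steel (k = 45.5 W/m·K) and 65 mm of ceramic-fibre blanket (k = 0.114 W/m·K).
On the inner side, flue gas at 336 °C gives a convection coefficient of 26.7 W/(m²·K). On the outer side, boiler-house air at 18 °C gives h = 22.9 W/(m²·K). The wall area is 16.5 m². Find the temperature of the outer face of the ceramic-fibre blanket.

T ≈ 39.3 °C

Treating each layer as a thermal resistance in series:
R_inner film = 1/(h_i·A) = 1/(26.7×16.5) = 0.00227 K/W
R_carbon steel = L/(kA) = 0.0048/(45.5×16.5) = 6.394×10^-6 K/W
R_ceramic-fibre blanket = L/(kA) = 0.065/(0.114×16.5) = 0.03456 K/W
R_outer film = 1/(h_o·A) = 1/(22.9×16.5) = 0.002647 K/W
R_total = 0.03948 K/W;  Q = ΔT/R_total = 318/0.03948 = 8055 W
T_interface = T_inner − Q·ΣR(inner→interface) = 336 − 8050×0.03683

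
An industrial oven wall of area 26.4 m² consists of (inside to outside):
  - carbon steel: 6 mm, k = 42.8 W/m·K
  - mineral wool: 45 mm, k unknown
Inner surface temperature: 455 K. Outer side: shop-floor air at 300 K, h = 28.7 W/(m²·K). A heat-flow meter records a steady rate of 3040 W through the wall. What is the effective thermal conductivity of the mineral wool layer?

Thermal resistances in series:
R_carbon steel = L/(kA) = 0.006/(42.8×26.4) = 5.31×10^-6 K/W
R_outer film = 1/(h_o·A) = 1/(28.7×26.4) = 0.00132 K/W
Sum of known resistances R_other = 0.001325 K/W
Total R = ΔT/Q = 155/3040 = 0.05099 K/W
R_mineral wool = R_total − R_other = 0.04966 K/W
k = L/(R·A) = 0.045/(0.04966×26.4)

k ≈ 0.0343 W/(m·K)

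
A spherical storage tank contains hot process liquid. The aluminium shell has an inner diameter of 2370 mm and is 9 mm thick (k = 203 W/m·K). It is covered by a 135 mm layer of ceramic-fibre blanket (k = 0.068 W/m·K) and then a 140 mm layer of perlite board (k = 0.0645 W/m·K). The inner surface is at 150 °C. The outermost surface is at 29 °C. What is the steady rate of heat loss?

Q ≈ 643 W

Spherical conduction: R = (1/r_in − 1/r_out)/(4πk) per layer; series-sum.
R_aluminium shell = (1/1.185 − 1/1.194)/(4π×203) = 2.494×10^-6 K/W
R_ceramic-fibre blanket = (1/1.194 − 1/1.329)/(4π×0.068) = 0.09956 K/W
R_perlite board = (1/1.329 − 1/1.469)/(4π×0.0645) = 0.08847 K/W
R_total = 0.188 K/W
Q = ΔT/R_total = 121/0.188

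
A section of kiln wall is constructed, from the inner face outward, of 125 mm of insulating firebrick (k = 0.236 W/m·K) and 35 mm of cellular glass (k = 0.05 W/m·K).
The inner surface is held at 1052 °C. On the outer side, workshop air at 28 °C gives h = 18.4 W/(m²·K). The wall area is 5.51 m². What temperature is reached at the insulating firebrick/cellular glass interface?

Model the wall as resistances in series:
R_insulating firebrick = L/(kA) = 0.125/(0.236×5.51) = 0.09613 K/W
R_cellular glass = L/(kA) = 0.035/(0.05×5.51) = 0.127 K/W
R_outer film = 1/(h_o·A) = 1/(18.4×5.51) = 0.009863 K/W
R_total = 0.233 K/W;  Q = ΔT/R_total = 1024/0.233 = 4394 W
T_interface = T_inner − Q·ΣR(inner→interface) = 1052 − 4390×0.09613

T ≈ 630 °C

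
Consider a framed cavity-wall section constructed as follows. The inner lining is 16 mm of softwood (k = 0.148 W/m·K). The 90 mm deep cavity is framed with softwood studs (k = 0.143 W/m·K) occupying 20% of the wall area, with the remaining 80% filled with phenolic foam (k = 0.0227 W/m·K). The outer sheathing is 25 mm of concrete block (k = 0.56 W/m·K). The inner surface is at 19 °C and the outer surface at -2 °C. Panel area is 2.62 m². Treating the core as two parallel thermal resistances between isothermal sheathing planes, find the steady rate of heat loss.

Q ≈ 26.5 W

Sheathing layers in series; stud and cavity paths in parallel between them.
R_inner = 0.016/(0.148×2.62) = 0.04126 K/W
R_stud  = 0.09/(0.143×0.2×2.62) = 1.201 K/W
R_cav   = 0.09/(0.0227×0.8×2.62) = 1.892 K/W
1/R_core = 1/R_stud + 1/R_cav → R_core = 0.7346 K/W
R_outer = 0.025/(0.56×2.62) = 0.01704 K/W
R_total = 0.7929 K/W
Q = ΔT/R_total = 21/0.7929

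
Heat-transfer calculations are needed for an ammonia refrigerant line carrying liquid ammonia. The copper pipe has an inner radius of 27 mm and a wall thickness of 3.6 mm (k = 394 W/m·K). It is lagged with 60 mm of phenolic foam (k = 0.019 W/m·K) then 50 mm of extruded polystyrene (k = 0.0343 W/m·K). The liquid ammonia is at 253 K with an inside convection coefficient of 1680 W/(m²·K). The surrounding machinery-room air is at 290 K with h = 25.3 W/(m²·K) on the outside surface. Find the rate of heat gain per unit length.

Cylindrical conduction, so R = ln(r₂/r₁)/(2πkL) per layer, in series:
R_inner film = 1/(h_i·2πr₁L) = 1/(1680×2π×0.027×1) = 0.003509 K/W
R_copper pipe wall = ln(30.6/27)/(2π×394×1) = 5.056×10^-5 K/W
R_phenolic foam = ln(90.6/30.6)/(2π×0.019×1) = 9.092 K/W
R_extruded polystyrene = ln(140.6/90.6)/(2π×0.0343×1) = 2.039 K/W
R_outer film = 1/(h_o·2πr_oL) = 1/(25.3×2π×0.1406×1) = 0.04474 K/W
R_total = 11.18 K/W
Q = ΔT/R_total = 37/11.18

q′ ≈ 3.31 W/m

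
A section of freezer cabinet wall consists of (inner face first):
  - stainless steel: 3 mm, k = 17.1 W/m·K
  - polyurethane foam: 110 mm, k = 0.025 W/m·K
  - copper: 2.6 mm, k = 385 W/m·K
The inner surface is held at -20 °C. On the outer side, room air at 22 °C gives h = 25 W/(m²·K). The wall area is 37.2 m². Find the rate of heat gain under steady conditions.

Q ≈ 352 W

Series thermal resistances:
R_stainless steel = L/(kA) = 0.003/(17.1×37.2) = 4.716×10^-6 K/W
R_polyurethane foam = L/(kA) = 0.11/(0.025×37.2) = 0.1183 K/W
R_copper = L/(kA) = 0.0026/(385×37.2) = 1.815×10^-7 K/W
R_outer film = 1/(h_o·A) = 1/(25×37.2) = 0.001075 K/W
R_total = 0.1194 K/W
Q = ΔT / R_total = 42 / 0.1194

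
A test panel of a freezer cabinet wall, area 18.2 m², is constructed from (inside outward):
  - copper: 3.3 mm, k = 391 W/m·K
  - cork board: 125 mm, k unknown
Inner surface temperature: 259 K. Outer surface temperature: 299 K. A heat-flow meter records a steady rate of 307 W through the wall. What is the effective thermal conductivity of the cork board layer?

Using the resistance-network approach (series):
R_copper = L/(kA) = 0.0033/(391×18.2) = 4.637×10^-7 K/W
Sum of known resistances R_other = 4.637×10^-7 K/W
Total R = ΔT/Q = 40/307 = 0.1303 K/W
R_cork board = R_total − R_other = 0.1303 K/W
k = L/(R·A) = 0.125/(0.1303×18.2)

k ≈ 0.0527 W/(m·K)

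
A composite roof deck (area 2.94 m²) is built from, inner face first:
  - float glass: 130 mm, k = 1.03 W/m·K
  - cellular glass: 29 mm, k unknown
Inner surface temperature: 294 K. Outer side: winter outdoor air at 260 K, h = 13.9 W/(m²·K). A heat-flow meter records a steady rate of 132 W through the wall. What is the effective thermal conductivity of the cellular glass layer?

k ≈ 0.0519 W/(m·K)

Treating each layer as a thermal resistance in series:
R_float glass = L/(kA) = 0.13/(1.03×2.94) = 0.04293 K/W
R_outer film = 1/(h_o·A) = 1/(13.9×2.94) = 0.02447 K/W
Sum of known resistances R_other = 0.0674 K/W
Total R = ΔT/Q = 34/132 = 0.2576 K/W
R_cellular glass = R_total − R_other = 0.1902 K/W
k = L/(R·A) = 0.029/(0.1902×2.94)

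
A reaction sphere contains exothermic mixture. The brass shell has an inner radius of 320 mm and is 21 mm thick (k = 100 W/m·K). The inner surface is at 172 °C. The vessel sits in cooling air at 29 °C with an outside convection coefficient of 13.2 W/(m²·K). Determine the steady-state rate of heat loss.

Spherical conduction: R = (1/r_in − 1/r_out)/(4πk) per layer; series-sum.
R_brass shell = (1/0.32 − 1/0.341)/(4π×100) = 1.531×10^-4 K/W
R_outer film = 1/(h·4πr_o²) = 1/(13.2×4π×0.341²) = 0.05185 K/W
R_total = 0.052 K/W
Q = ΔT/R_total = 143/0.052

Q ≈ 2750 W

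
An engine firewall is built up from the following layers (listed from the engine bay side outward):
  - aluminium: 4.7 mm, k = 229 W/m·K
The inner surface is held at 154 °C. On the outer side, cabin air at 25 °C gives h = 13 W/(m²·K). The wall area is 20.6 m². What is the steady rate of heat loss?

Using the resistance-network approach (series):
R_aluminium = L/(kA) = 0.0047/(229×20.6) = 9.963×10^-7 K/W
R_outer film = 1/(h_o·A) = 1/(13×20.6) = 0.003734 K/W
R_total = 0.003735 K/W
Q = ΔT / R_total = 129 / 0.003735

Q ≈ 34500 W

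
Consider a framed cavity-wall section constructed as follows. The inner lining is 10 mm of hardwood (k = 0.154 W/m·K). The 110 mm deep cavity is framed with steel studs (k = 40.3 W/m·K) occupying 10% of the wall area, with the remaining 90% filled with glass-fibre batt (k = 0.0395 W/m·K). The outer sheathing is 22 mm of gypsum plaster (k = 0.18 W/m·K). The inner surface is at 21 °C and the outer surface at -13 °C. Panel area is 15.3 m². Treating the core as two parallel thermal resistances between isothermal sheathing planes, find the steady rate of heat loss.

Sheathing layers in series; stud and cavity paths in parallel between them.
R_inner = 0.01/(0.154×15.3) = 0.004244 K/W
R_stud  = 0.11/(40.3×0.1×15.3) = 0.001784 K/W
R_cav   = 0.11/(0.0395×0.9×15.3) = 0.2022 K/W
1/R_core = 1/R_stud + 1/R_cav → R_core = 0.001768 K/W
R_outer = 0.022/(0.18×15.3) = 0.007988 K/W
R_total = 0.014 K/W
Q = ΔT/R_total = 34/0.014

Q ≈ 2430 W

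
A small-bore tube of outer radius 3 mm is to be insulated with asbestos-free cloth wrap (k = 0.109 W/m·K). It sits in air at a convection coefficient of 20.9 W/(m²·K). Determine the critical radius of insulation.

r_cr ≈ 5.22 mm

For a cylinder r_cr = k/h = 0.109/20.9
r_cr = 5.22 mm; since the bare radius (3 mm) is below r_cr, adding a thin layer of insulation will *increase* heat loss.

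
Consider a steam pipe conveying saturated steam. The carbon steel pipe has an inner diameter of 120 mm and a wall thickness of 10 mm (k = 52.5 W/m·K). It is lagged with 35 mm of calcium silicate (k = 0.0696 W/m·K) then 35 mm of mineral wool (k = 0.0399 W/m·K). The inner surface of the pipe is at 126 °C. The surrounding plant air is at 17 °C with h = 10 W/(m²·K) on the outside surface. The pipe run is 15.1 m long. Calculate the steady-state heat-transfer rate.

Q ≈ 752 W

Treating each annulus and film as a series resistance:
R_carbon steel pipe wall = ln(70/60)/(2π×52.5×15.1) = 3.095×10^-5 K/W
R_calcium silicate = ln(105/70)/(2π×0.0696×15.1) = 0.0614 K/W
R_mineral wool = ln(140/105)/(2π×0.0399×15.1) = 0.07599 K/W
R_outer film = 1/(h_o·2πr_oL) = 1/(10×2π×0.14×15.1) = 0.007529 K/W
R_total = 0.145 K/W
Q = ΔT/R_total = 109/0.145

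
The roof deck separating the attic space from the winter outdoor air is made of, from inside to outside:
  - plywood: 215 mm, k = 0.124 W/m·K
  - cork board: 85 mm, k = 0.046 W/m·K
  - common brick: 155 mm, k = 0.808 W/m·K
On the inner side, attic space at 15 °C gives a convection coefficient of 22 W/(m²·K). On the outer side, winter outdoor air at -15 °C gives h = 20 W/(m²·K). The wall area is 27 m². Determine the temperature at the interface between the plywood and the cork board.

Thermal resistances in series:
R_inner film = 1/(h_i·A) = 1/(22×27) = 0.001684 K/W
R_plywood = L/(kA) = 0.215/(0.124×27) = 0.06422 K/W
R_cork board = L/(kA) = 0.085/(0.046×27) = 0.06844 K/W
R_common brick = L/(kA) = 0.155/(0.808×27) = 0.007105 K/W
R_outer film = 1/(h_o·A) = 1/(20×27) = 0.001852 K/W
R_total = 0.1433 K/W;  Q = ΔT/R_total = 30/0.1433 = 209.4 W
T_interface = T_inner − Q·ΣR(inner→interface) = 15 − 209×0.0659

T ≈ 1.2 °C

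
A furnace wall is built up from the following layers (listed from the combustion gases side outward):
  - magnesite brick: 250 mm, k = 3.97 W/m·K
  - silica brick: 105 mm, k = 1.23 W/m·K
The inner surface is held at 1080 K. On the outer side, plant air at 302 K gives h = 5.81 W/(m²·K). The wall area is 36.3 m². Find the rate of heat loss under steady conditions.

Q ≈ 88100 W

Series thermal resistances:
R_magnesite brick = L/(kA) = 0.25/(3.97×36.3) = 0.001735 K/W
R_silica brick = L/(kA) = 0.105/(1.23×36.3) = 0.002352 K/W
R_outer film = 1/(h_o·A) = 1/(5.81×36.3) = 0.004742 K/W
R_total = 0.008828 K/W
Q = ΔT / R_total = 778 / 0.008828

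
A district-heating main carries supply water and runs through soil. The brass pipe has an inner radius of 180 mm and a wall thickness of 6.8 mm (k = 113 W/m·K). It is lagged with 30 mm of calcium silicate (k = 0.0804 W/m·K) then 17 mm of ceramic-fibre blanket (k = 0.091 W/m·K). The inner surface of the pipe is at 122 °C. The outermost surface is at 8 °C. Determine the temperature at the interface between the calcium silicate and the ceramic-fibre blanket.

Cylindrical conduction, so R = ln(r₂/r₁)/(2πkL) per layer, in series:
R_brass pipe wall = ln(186.8/180)/(2π×113×1) = 5.223×10^-5 K/W
R_calcium silicate = ln(216.8/186.8)/(2π×0.0804×1) = 0.2948 K/W
R_ceramic-fibre blanket = ln(233.8/216.8)/(2π×0.091×1) = 0.132 K/W
R_total = 0.4269 K/W
Q = ΔT/R_total = 114/0.4269
Q = 267 W/m
T_interface = T_inner − Q·ΣR(inner→interface) = 122 − 267×0.2949

T ≈ 43.3 °C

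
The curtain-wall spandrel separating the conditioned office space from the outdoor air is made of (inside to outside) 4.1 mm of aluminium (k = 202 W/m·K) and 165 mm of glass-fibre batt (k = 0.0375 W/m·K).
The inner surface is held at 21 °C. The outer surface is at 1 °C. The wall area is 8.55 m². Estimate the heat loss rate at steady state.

Q ≈ 38.9 W

Thermal resistances in series:
R_aluminium = L/(kA) = 0.0041/(202×8.55) = 2.374×10^-6 K/W
R_glass-fibre batt = L/(kA) = 0.165/(0.0375×8.55) = 0.5146 K/W
R_total = 0.5146 K/W
Q = ΔT / R_total = 20 / 0.5146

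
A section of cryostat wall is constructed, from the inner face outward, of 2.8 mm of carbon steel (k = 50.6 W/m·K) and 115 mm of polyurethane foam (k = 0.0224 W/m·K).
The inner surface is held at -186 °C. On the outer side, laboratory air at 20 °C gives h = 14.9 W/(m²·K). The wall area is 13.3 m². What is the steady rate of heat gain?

Series thermal resistances:
R_carbon steel = L/(kA) = 0.0028/(50.6×13.3) = 4.161×10^-6 K/W
R_polyurethane foam = L/(kA) = 0.115/(0.0224×13.3) = 0.386 K/W
R_outer film = 1/(h_o·A) = 1/(14.9×13.3) = 0.005046 K/W
R_total = 0.3911 K/W
Q = ΔT / R_total = 206 / 0.3911

Q ≈ 527 W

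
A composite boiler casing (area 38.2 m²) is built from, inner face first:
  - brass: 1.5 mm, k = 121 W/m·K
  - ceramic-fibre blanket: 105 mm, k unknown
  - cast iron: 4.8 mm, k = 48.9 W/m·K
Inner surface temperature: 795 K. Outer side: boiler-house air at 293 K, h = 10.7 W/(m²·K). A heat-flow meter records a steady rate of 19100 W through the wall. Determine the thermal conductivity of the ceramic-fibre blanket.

Model the wall as resistances in series:
R_brass = L/(kA) = 0.0015/(121×38.2) = 3.245×10^-7 K/W
R_cast iron = L/(kA) = 0.0048/(48.9×38.2) = 2.57×10^-6 K/W
R_outer film = 1/(h_o·A) = 1/(10.7×38.2) = 0.002447 K/W
Sum of known resistances R_other = 0.002449 K/W
Total R = ΔT/Q = 502/19100 = 0.02628 K/W
R_ceramic-fibre blanket = R_total − R_other = 0.02383 K/W
k = L/(R·A) = 0.105/(0.02383×38.2)

k ≈ 0.115 W/(m·K)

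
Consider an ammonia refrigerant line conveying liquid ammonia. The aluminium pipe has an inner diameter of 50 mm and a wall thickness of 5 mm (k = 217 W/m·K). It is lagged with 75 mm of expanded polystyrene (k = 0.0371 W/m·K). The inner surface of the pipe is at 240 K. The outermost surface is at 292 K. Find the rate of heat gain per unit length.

Cylindrical conduction, so R = ln(r₂/r₁)/(2πkL) per layer, in series:
R_aluminium pipe wall = ln(30/25)/(2π×217×1) = 1.337×10^-4 K/W
R_expanded polystyrene = ln(105/30)/(2π×0.0371×1) = 5.374 K/W
R_total = 5.374 K/W
Q = ΔT/R_total = 52/5.374

q′ ≈ 9.68 W/m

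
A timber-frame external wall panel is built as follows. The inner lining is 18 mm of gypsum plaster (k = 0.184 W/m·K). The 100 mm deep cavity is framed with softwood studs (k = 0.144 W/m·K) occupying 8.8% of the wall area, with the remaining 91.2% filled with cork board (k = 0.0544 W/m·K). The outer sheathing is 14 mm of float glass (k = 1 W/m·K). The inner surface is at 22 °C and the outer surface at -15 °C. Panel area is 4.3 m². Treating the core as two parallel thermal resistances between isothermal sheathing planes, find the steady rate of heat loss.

Sheathing layers in series; stud and cavity paths in parallel between them.
R_inner = 0.018/(0.184×4.3) = 0.02275 K/W
R_stud  = 0.1/(0.144×0.088×4.3) = 1.835 K/W
R_cav   = 0.1/(0.0544×0.912×4.3) = 0.4687 K/W
1/R_core = 1/R_stud + 1/R_cav → R_core = 0.3734 K/W
R_outer = 0.014/(1×4.3) = 0.003256 K/W
R_total = 0.3994 K/W
Q = ΔT/R_total = 37/0.3994

Q ≈ 92.6 W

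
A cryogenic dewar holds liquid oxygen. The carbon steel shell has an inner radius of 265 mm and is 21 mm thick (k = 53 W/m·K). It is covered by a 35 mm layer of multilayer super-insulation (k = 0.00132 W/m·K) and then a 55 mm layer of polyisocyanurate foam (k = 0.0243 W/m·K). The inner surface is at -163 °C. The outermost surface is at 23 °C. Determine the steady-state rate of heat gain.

Spherical conduction: R = (1/r_in − 1/r_out)/(4πk) per layer; series-sum.
R_carbon steel shell = (1/0.265 − 1/0.286)/(4π×53) = 4.16×10^-4 K/W
R_multilayer super-insulation = (1/0.286 − 1/0.321)/(4π×0.00132) = 22.98 K/W
R_polyisocyanurate foam = (1/0.321 − 1/0.376)/(4π×0.0243) = 1.492 K/W
R_total = 24.48 K/W
Q = ΔT/R_total = 186/24.48

Q ≈ 7.6 W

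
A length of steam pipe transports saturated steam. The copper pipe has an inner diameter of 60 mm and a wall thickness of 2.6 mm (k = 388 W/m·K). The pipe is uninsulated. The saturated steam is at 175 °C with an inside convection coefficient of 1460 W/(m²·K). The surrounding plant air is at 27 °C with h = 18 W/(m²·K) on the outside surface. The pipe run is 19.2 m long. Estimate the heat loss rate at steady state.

Per-layer cylindrical resistances, series-summed:
R_inner film = 1/(h_i·2πr₁L) = 1/(1460×2π×0.03×19.2) = 1.893×10^-4 K/W
R_copper pipe wall = ln(32.6/30)/(2π×388×19.2) = 1.776×10^-6 K/W
R_outer film = 1/(h_o·2πr_oL) = 1/(18×2π×0.0326×19.2) = 0.01413 K/W
R_total = 0.01432 K/W
Q = ΔT/R_total = 148/0.01432

Q ≈ 10300 W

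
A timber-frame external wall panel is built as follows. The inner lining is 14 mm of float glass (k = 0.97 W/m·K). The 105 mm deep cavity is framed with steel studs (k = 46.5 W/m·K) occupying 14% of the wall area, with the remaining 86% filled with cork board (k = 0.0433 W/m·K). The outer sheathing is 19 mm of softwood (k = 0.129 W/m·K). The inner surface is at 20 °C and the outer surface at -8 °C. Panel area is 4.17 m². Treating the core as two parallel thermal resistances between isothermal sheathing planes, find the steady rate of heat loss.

Q ≈ 657 W

Sheathing layers in series; stud and cavity paths in parallel between them.
R_inner = 0.014/(0.97×4.17) = 0.003461 K/W
R_stud  = 0.105/(46.5×0.14×4.17) = 0.003868 K/W
R_cav   = 0.105/(0.0433×0.86×4.17) = 0.6762 K/W
1/R_core = 1/R_stud + 1/R_cav → R_core = 0.003846 K/W
R_outer = 0.019/(0.129×4.17) = 0.03532 K/W
R_total = 0.04263 K/W
Q = ΔT/R_total = 28/0.04263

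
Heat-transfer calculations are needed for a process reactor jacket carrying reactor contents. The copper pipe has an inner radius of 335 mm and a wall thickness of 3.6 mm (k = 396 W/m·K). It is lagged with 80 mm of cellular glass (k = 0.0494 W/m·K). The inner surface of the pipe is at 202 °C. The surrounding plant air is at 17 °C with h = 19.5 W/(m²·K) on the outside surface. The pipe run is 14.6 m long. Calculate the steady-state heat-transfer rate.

Q ≈ 3840 W

Per-layer cylindrical resistances, series-summed:
R_copper pipe wall = ln(338.6/335)/(2π×396×14.6) = 2.942×10^-7 K/W
R_cellular glass = ln(418.6/338.6)/(2π×0.0494×14.6) = 0.0468 K/W
R_outer film = 1/(h_o·2πr_oL) = 1/(19.5×2π×0.4186×14.6) = 0.001335 K/W
R_total = 0.04814 K/W
Q = ΔT/R_total = 185/0.04814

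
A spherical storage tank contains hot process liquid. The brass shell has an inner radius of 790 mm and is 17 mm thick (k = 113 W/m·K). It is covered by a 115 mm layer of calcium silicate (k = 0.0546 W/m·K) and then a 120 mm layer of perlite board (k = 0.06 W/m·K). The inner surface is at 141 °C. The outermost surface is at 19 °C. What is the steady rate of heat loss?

Q ≈ 312 W

For a spherical shell R = (1/r₁ − 1/r₂)/(4πk); film R = 1/(h·4πr²). In series:
R_brass shell = (1/0.79 − 1/0.807)/(4π×113) = 1.878×10^-5 K/W
R_calcium silicate = (1/0.807 − 1/0.922)/(4π×0.0546) = 0.2253 K/W
R_perlite board = (1/0.922 − 1/1.042)/(4π×0.06) = 0.1657 K/W
R_total = 0.3909 K/W
Q = ΔT/R_total = 122/0.3909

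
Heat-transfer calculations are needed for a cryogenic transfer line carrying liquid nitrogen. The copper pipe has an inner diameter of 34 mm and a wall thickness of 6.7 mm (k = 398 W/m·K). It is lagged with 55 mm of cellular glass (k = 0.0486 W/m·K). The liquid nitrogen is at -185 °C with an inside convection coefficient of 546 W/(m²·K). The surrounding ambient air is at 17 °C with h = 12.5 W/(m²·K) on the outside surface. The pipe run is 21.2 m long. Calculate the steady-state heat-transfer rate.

Radial resistances (cylindrical: R_cond = ln(r_o/r_i)/(2πkL), R_conv = 1/(h·2πrL)):
R_inner film = 1/(h_i·2πr₁L) = 1/(546×2π×0.017×21.2) = 8.088×10^-4 K/W
R_copper pipe wall = ln(23.7/17)/(2π×398×21.2) = 6.267×10^-6 K/W
R_cellular glass = ln(78.7/23.7)/(2π×0.0486×21.2) = 0.1854 K/W
R_outer film = 1/(h_o·2πr_oL) = 1/(12.5×2π×0.0787×21.2) = 0.007631 K/W
R_total = 0.1938 K/W
Q = ΔT/R_total = 202/0.1938

Q ≈ 1040 W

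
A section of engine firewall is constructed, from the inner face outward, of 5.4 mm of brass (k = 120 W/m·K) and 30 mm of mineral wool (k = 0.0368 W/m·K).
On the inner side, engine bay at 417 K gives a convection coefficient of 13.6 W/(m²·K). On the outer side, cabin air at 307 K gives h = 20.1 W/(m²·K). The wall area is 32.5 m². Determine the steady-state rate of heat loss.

Q ≈ 3810 W

Treating each layer as a thermal resistance in series:
R_inner film = 1/(h_i·A) = 1/(13.6×32.5) = 0.002262 K/W
R_brass = L/(kA) = 0.0054/(120×32.5) = 1.385×10^-6 K/W
R_mineral wool = L/(kA) = 0.03/(0.0368×32.5) = 0.02508 K/W
R_outer film = 1/(h_o·A) = 1/(20.1×32.5) = 0.001531 K/W
R_total = 0.02888 K/W
Q = ΔT / R_total = 110 / 0.02888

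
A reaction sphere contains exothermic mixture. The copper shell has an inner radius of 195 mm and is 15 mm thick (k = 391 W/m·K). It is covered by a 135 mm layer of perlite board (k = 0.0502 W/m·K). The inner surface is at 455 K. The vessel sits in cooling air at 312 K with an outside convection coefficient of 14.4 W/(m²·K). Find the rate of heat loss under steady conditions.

Q ≈ 47.7 W

For a spherical shell R = (1/r₁ − 1/r₂)/(4πk); film R = 1/(h·4πr²). In series:
R_copper shell = (1/0.195 − 1/0.21)/(4π×391) = 7.455×10^-5 K/W
R_perlite board = (1/0.21 − 1/0.345)/(4π×0.0502) = 2.954 K/W
R_outer film = 1/(h·4πr_o²) = 1/(14.4×4π×0.345²) = 0.04643 K/W
R_total = 3 K/W
Q = ΔT/R_total = 143/3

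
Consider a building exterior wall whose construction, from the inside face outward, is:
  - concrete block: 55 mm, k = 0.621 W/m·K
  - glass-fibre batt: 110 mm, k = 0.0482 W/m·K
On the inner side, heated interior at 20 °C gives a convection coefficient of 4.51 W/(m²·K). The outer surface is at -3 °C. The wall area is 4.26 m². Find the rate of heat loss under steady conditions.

Model the wall as resistances in series:
R_inner film = 1/(h_i·A) = 1/(4.51×4.26) = 0.05205 K/W
R_concrete block = L/(kA) = 0.055/(0.621×4.26) = 0.02079 K/W
R_glass-fibre batt = L/(kA) = 0.11/(0.0482×4.26) = 0.5357 K/W
R_total = 0.6086 K/W
Q = ΔT / R_total = 23 / 0.6086

Q ≈ 37.8 W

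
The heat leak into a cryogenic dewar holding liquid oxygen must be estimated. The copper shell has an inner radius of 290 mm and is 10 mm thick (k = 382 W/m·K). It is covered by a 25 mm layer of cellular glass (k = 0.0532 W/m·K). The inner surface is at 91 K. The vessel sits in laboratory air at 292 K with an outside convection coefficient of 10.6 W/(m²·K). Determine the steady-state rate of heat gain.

Radial (spherical) resistances in series:
R_copper shell = (1/0.29 − 1/0.3)/(4π×382) = 2.394×10^-5 K/W
R_cellular glass = (1/0.3 − 1/0.325)/(4π×0.0532) = 0.3835 K/W
R_outer film = 1/(h·4πr_o²) = 1/(10.6×4π×0.325²) = 0.07108 K/W
R_total = 0.4546 K/W
Q = ΔT/R_total = 201/0.4546

Q ≈ 442 W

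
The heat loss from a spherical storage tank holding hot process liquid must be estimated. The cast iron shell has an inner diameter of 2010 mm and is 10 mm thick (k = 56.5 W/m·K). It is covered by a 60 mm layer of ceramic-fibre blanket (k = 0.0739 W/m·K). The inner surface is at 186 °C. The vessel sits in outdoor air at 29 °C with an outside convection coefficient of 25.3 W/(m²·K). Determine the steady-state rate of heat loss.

Q ≈ 2530 W

Each spherical layer contributes R = (1/r_i − 1/r_o)/(4πk):
R_cast iron shell = (1/1.005 − 1/1.015)/(4π×56.5) = 1.381×10^-5 K/W
R_ceramic-fibre blanket = (1/1.015 − 1/1.075)/(4π×0.0739) = 0.05921 K/W
R_outer film = 1/(h·4πr_o²) = 1/(25.3×4π×1.075²) = 0.002722 K/W
R_total = 0.06195 K/W
Q = ΔT/R_total = 157/0.06195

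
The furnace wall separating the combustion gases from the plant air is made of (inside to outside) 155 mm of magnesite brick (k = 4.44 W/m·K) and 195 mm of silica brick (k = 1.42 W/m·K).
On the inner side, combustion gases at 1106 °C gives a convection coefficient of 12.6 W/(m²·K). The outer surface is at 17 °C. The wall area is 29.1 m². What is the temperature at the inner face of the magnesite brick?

Thermal resistances in series:
R_inner film = 1/(h_i·A) = 1/(12.6×29.1) = 0.002727 K/W
R_magnesite brick = L/(kA) = 0.155/(4.44×29.1) = 0.0012 K/W
R_silica brick = L/(kA) = 0.195/(1.42×29.1) = 0.004719 K/W
R_total = 0.008646 K/W;  Q = ΔT/R_total = 1089/0.008646 = 126000 W
T_interface = T_inner − Q·ΣR(inner→interface) = 1106 − 126000×0.002727

T ≈ 762 °C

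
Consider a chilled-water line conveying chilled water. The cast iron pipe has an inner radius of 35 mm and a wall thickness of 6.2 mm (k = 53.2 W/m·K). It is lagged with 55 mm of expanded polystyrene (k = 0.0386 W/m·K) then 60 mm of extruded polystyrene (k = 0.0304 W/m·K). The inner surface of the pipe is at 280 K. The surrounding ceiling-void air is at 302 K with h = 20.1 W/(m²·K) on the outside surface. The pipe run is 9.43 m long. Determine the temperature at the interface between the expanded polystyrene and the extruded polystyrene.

T ≈ 293 K

For a radial system each layer contributes R = ln(r_out/r_in)/(2πkL); films add R = 1/(hA).
R_cast iron pipe wall = ln(41.2/35)/(2π×53.2×9.43) = 5.174×10^-5 K/W
R_expanded polystyrene = ln(96.2/41.2)/(2π×0.0386×9.43) = 0.3708 K/W
R_extruded polystyrene = ln(156.2/96.2)/(2π×0.0304×9.43) = 0.2691 K/W
R_outer film = 1/(h_o·2πr_oL) = 1/(20.1×2π×0.1562×9.43) = 0.005376 K/W
R_total = 0.6453 K/W
Q = ΔT/R_total = 22/0.6453
Q = 34.1 W
T_interface = T_inner + Q·ΣR(inner→interface) = 280 + 34.1×0.3708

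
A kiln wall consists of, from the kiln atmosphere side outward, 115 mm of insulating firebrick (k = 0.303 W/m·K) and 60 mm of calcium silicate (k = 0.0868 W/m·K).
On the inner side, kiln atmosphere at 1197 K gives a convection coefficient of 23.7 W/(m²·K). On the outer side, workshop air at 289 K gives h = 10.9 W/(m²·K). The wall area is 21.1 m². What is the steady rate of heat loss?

Model the wall as resistances in series:
R_inner film = 1/(h_i·A) = 1/(23.7×21.1) = 0.002 K/W
R_insulating firebrick = L/(kA) = 0.115/(0.303×21.1) = 0.01799 K/W
R_calcium silicate = L/(kA) = 0.06/(0.0868×21.1) = 0.03276 K/W
R_outer film = 1/(h_o·A) = 1/(10.9×21.1) = 0.004348 K/W
R_total = 0.0571 K/W
Q = ΔT / R_total = 908 / 0.0571

Q ≈ 15900 W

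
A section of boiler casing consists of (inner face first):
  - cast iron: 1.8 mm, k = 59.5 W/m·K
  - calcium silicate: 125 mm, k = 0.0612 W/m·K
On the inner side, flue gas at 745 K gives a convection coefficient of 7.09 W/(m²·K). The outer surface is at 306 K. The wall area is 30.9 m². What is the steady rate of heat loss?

Q ≈ 6210 W

Using the resistance-network approach (series):
R_inner film = 1/(h_i·A) = 1/(7.09×30.9) = 0.004565 K/W
R_cast iron = L/(kA) = 0.0018/(59.5×30.9) = 9.79×10^-7 K/W
R_calcium silicate = L/(kA) = 0.125/(0.0612×30.9) = 0.0661 K/W
R_total = 0.07067 K/W
Q = ΔT / R_total = 439 / 0.07067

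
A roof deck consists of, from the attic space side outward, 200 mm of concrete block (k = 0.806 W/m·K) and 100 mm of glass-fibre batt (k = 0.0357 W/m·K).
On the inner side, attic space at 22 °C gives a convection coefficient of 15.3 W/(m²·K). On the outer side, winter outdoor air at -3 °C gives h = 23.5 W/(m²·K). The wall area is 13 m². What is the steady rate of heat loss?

Model the wall as resistances in series:
R_inner film = 1/(h_i·A) = 1/(15.3×13) = 0.005028 K/W
R_concrete block = L/(kA) = 0.2/(0.806×13) = 0.01909 K/W
R_glass-fibre batt = L/(kA) = 0.1/(0.0357×13) = 0.2155 K/W
R_outer film = 1/(h_o·A) = 1/(23.5×13) = 0.003273 K/W
R_total = 0.2429 K/W
Q = ΔT / R_total = 25 / 0.2429

Q ≈ 103 W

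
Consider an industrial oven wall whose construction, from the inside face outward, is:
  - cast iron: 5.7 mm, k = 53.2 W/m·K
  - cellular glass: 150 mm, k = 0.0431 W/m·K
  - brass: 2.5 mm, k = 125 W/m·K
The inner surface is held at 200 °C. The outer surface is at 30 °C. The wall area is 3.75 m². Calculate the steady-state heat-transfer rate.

Using the resistance-network approach (series):
R_cast iron = L/(kA) = 0.0057/(53.2×3.75) = 2.857×10^-5 K/W
R_cellular glass = L/(kA) = 0.15/(0.0431×3.75) = 0.9281 K/W
R_brass = L/(kA) = 0.0025/(125×3.75) = 5.333×10^-6 K/W
R_total = 0.9281 K/W
Q = ΔT / R_total = 170 / 0.9281

Q ≈ 183 W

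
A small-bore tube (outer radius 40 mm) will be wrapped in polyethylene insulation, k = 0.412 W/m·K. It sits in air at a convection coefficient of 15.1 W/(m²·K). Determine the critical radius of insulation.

r_cr ≈ 27.3 mm

For a cylinder r_cr = k/h = 0.412/15.1
r_cr = 27.3 mm; since the bare radius (40 mm) is above r_cr, any added insulation will reduce heat loss.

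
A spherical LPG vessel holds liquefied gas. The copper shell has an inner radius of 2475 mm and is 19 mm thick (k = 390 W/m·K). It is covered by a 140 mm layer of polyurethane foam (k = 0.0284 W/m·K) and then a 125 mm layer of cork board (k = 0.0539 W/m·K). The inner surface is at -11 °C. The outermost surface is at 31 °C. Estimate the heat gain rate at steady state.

Radial (spherical) resistances in series:
R_copper shell = (1/2.475 − 1/2.494)/(4π×390) = 6.281×10^-7 K/W
R_polyurethane foam = (1/2.494 − 1/2.634)/(4π×0.0284) = 0.05972 K/W
R_cork board = (1/2.634 − 1/2.759)/(4π×0.0539) = 0.02539 K/W
R_total = 0.08511 K/W
Q = ΔT/R_total = 42/0.08511

Q ≈ 493 W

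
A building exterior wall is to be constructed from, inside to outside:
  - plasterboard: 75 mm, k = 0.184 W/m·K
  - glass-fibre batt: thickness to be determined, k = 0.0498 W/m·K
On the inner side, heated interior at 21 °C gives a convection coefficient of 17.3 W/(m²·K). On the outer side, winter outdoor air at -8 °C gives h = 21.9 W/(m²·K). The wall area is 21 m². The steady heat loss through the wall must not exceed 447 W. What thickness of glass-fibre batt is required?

L ≈ 42.4 mm

Series thermal resistances:
R_inner film = 1/(h_i·A) = 1/(17.3×21) = 0.002753 K/W
R_plasterboard = L/(kA) = 0.075/(0.184×21) = 0.01941 K/W
R_outer film = 1/(h_o·A) = 1/(21.9×21) = 0.002174 K/W
Sum of the known resistances R_other = 0.02434 K/W
Required total resistance R_tot = ΔT/Q_allow = 29/447 = 0.06488 K/W
R_glass-fibre batt = R_tot − R_other = 0.04054 K/W
L = R·k·A = 0.04054×0.0498×21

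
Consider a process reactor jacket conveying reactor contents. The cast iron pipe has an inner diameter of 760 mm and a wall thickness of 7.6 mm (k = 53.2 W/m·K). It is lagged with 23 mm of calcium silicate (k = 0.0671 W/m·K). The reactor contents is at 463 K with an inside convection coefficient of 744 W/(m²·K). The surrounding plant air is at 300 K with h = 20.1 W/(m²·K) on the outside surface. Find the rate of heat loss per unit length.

For a radial system each layer contributes R = ln(r_out/r_in)/(2πkL); films add R = 1/(hA).
R_inner film = 1/(h_i·2πr₁L) = 1/(744×2π×0.38×1) = 5.629×10^-4 K/W
R_cast iron pipe wall = ln(387.6/380)/(2π×53.2×1) = 5.924×10^-5 K/W
R_calcium silicate = ln(410.6/387.6)/(2π×0.0671×1) = 0.1367 K/W
R_outer film = 1/(h_o·2πr_oL) = 1/(20.1×2π×0.4106×1) = 0.01928 K/W
R_total = 0.1566 K/W
Q = ΔT/R_total = 163/0.1566

q′ ≈ 1040 W/m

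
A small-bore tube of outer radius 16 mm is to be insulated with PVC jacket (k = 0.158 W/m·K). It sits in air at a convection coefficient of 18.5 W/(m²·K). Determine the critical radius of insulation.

r_cr ≈ 8.54 mm

For a cylinder r_cr = k/h = 0.158/18.5
r_cr = 8.54 mm; since the bare radius (16 mm) is above r_cr, any added insulation will reduce heat loss.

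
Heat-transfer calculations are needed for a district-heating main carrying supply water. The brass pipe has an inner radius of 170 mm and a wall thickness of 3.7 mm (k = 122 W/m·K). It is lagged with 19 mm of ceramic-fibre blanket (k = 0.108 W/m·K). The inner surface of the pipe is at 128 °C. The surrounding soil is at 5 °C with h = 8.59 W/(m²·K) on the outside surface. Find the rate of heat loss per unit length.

q′ ≈ 494 W/m

Radial resistances (cylindrical: R_cond = ln(r_o/r_i)/(2πkL), R_conv = 1/(h·2πrL)):
R_brass pipe wall = ln(173.7/170)/(2π×122×1) = 2.809×10^-5 K/W
R_ceramic-fibre blanket = ln(192.7/173.7)/(2π×0.108×1) = 0.153 K/W
R_outer film = 1/(h_o·2πr_oL) = 1/(8.59×2π×0.1927×1) = 0.09615 K/W
R_total = 0.2492 K/W
Q = ΔT/R_total = 123/0.2492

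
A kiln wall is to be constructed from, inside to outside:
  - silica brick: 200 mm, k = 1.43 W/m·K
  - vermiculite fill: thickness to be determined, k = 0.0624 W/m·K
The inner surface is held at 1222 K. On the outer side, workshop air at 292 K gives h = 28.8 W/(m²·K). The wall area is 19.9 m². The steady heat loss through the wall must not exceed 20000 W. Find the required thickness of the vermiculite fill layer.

L ≈ 46.8 mm

Treating each layer as a thermal resistance in series:
R_silica brick = L/(kA) = 0.2/(1.43×19.9) = 0.007028 K/W
R_outer film = 1/(h_o·A) = 1/(28.8×19.9) = 0.001745 K/W
Sum of the known resistances R_other = 0.008773 K/W
Required total resistance R_tot = ΔT/Q_allow = 930/20000 = 0.0465 K/W
R_vermiculite fill = R_tot − R_other = 0.03773 K/W
L = R·k·A = 0.03773×0.0624×19.9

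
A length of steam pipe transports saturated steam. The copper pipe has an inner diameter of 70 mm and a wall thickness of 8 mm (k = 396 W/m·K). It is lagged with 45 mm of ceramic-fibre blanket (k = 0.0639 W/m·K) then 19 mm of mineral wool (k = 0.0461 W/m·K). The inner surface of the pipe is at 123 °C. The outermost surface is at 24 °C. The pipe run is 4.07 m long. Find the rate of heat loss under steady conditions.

Q ≈ 164 W

Cylindrical conduction, so R = ln(r₂/r₁)/(2πkL) per layer, in series:
R_copper pipe wall = ln(43/35)/(2π×396×4.07) = 2.033×10^-5 K/W
R_ceramic-fibre blanket = ln(88/43)/(2π×0.0639×4.07) = 0.4382 K/W
R_mineral wool = ln(107/88)/(2π×0.0461×4.07) = 0.1658 K/W
R_total = 0.6041 K/W
Q = ΔT/R_total = 99/0.6041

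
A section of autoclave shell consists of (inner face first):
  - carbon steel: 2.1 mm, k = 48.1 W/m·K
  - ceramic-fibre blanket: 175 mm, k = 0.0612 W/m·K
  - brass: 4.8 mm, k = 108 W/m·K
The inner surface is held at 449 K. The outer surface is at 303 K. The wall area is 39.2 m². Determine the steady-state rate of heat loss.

Q ≈ 2000 W

Model the wall as resistances in series:
R_carbon steel = L/(kA) = 0.0021/(48.1×39.2) = 1.114×10^-6 K/W
R_ceramic-fibre blanket = L/(kA) = 0.175/(0.0612×39.2) = 0.07295 K/W
R_brass = L/(kA) = 0.0048/(108×39.2) = 1.134×10^-6 K/W
R_total = 0.07295 K/W
Q = ΔT / R_total = 146 / 0.07295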